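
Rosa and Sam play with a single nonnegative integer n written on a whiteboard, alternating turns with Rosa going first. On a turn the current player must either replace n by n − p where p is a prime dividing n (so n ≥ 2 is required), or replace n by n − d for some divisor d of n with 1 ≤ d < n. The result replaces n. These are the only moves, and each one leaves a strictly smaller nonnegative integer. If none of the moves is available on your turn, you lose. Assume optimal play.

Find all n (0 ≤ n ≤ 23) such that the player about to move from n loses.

0, 1, 4, 9, 14, 20

Positions with no move are L. A position that does have a move is losing for the player to move precisely when every available move leads to a winning position for the opponent. Fill in the labels:
n=0: no move → L
n=1: no move → L
n=2: can move to 0, which is L ⇒ W
n=3: can move to 0, which is L ⇒ W
n=4: moves to 2(W), 3(W); every one is W ⇒ L
n=5: can move to 0, which is L ⇒ W
n=6: can move to 4, which is L ⇒ W
n=7: can move to 0, which is L ⇒ W
n=8: can move to 4, which is L ⇒ W
n=9: moves to 6(W), 8(W); every one is W ⇒ L
n=10: can move to 9, which is L ⇒ W
n=11: can move to 0, which is L ⇒ W
n=12: can move to 9, which is L ⇒ W
n=13: can move to 0, which is L ⇒ W
n=14: moves to 7(W), 12(W), 13(W); every one is W ⇒ L
n=15: can move to 14, which is L ⇒ W
n=16: can move to 14, which is L ⇒ W
n=17: can move to 0, which is L ⇒ W
n=18: can move to 9, which is L ⇒ W
n=19: can move to 0, which is L ⇒ W
n=20: moves to 10(W), 15(W), 16(W), 18(W), 19(W); every one is W ⇒ L
n=21: can move to 14, which is L ⇒ W
n=22: can move to 20, which is L ⇒ W
n=23: can move to 0, which is L ⇒ W
The losing starting values of n are exactly the entries labelled L in this table (6 of them).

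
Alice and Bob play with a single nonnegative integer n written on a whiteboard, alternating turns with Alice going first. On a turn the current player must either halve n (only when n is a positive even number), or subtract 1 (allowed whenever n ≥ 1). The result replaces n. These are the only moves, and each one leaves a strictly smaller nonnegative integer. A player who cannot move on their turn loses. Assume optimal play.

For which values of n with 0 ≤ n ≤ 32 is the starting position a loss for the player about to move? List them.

Classify positions by backward induction: terminal positions (no move available) are L. From any other position, the mover wins iff some move reaches an L.
n=0: no move → L
n=1: reaches L-position 0 → W
n=2: only reaches 1(W), which is W → L
n=3: reaches L-position 2 → W
n=4: reaches L-position 2 → W
n=5: only reaches 4(W), which is W → L
n=6: reaches L-position 5 → W
n=7: only reaches 6(W), which is W → L
n=8: reaches L-position 7 → W
n=9: only reaches 8(W), which is W → L
n=10: reaches L-position 5 → W
n=11: only reaches 10(W), which is W → L
n=12: reaches L-position 11 → W
n=13: only reaches 12(W), which is W → L
n=14: reaches L-position 7 → W
n=15: only reaches 14(W), which is W → L
n=16: reaches L-position 15 → W
n=17: only reaches 16(W), which is W → L
n=18: reaches L-position 9 → W
n=19: only reaches 18(W), which is W → L
n=20: reaches L-position 19 → W
n=21: only reaches 20(W), which is W → L
n=22: reaches L-position 11 → W
n=23: only reaches 22(W), which is W → L
n=24: reaches L-position 23 → W
n=25: only reaches 24(W), which is W → L
n=26: reaches L-position 13 → W
n=27: only reaches 26(W), which is W → L
n=28: reaches L-position 27 → W
n=29: only reaches 28(W), which is W → L
n=30: reaches L-position 15 → W
n=31: only reaches 30(W), which is W → L
n=32: reaches L-position 31 → W
Reading off the rows marked L gives the requested list; there are 16 such values of n.

0, 2, 5, 7, 9, 11, 13, 15, 17, 19, 21, 23, 25, 27, 29, 31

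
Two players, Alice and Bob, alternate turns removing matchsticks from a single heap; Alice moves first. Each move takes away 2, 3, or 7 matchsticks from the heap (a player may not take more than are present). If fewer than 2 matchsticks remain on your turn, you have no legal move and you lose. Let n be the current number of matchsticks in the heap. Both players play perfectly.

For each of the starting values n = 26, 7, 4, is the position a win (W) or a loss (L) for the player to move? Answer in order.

26: L, 7: W, 4: W

Work bottom-up. With no move the player to move loses. Otherwise the position is W if at least one move leads to an L position for the opponent, and L if every move leads to a W.
n=0: no move → L
n=1: no move → L
n=2: →0(L), so W
n=3: →1(L), so W
n=4: →1(L), so W
n=5: →3(W), 2(W) — all W, so L
n=6: →4(W), 3(W) — all W, so L
n=7: →5(L), so W
n=8: →6(L), so W
n=9: →6(L), so W
n=10: →8(W), 7(W), 3(W) — all W, so L
n=11: →9(W), 8(W), 4(W) — all W, so L
n=12: →10(L), so W
n=13: →11(L), so W
n=14: →11(L), so W
n=15: →13(W), 12(W), 8(W) — all W, so L
n=16: →14(W), 13(W), 9(W) — all W, so L
n=17: →15(L), so W
n=18: →16(L), so W
n=19: →16(L), so W
n=20: →18(W), 17(W), 13(W) — all W, so L
n=21: →19(W), 18(W), 14(W) — all W, so L
n=22: →20(L), so W
n=23: →21(L), so W
n=24: →21(L), so W
n=25: →23(W), 22(W), 18(W) — all W, so L
n=26: →24(W), 23(W), 19(W) — all W, so L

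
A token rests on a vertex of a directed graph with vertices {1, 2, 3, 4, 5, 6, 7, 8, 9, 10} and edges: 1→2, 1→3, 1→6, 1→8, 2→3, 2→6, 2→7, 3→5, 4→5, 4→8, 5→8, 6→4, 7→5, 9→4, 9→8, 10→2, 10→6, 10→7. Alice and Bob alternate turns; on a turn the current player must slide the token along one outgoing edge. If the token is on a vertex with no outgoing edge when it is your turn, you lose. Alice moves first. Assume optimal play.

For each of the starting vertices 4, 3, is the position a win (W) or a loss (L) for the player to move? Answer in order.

Build the W/L table. Terminal = L. A non-terminal position is W if it has a move to some L; otherwise it is L.
Every edge goes from a vertex to one that appears earlier in the order 8, 5, 4, 3, 7, 6, 2, 1, 9, 10, so processing vertices in that order labels each vertex after all of its successors.
8: no outgoing edge → L
5: →8(L), so W
4: →8(L), so W
3: →5(W) only, which is W, so L
7: →5(W) only, which is W, so L
6: →4(W) only, which is W, so L
2: →6(L), so W
1: →6(L), so W
9: →8(L), so W
10: →6(L), so W

4: W, 3: L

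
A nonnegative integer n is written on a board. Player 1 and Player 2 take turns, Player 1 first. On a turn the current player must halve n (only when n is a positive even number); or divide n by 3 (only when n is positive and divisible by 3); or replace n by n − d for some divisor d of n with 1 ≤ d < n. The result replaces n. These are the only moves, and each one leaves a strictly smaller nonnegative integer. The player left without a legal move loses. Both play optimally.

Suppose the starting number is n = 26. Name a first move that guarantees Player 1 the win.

Move to 13.

Classify positions by backward induction: terminal positions (no move available) are L. From any other position, the mover wins iff some move reaches an L.
n=0: no move → L
n=1: no move → L
n=2: reaches L-position 1 → W
n=3: reaches L-position 1 → W
n=4: only reaches 2(W), 3(W), all W → L
n=5: reaches L-position 4 → W
n=6: reaches L-position 4 → W
n=7: only reaches 6(W), which is W → L
n=8: reaches L-position 4 → W
n=9: only reaches 3(W), 6(W), 8(W), all W → L
n=10: reaches L-position 9 → W
n=11: only reaches 10(W), which is W → L
n=12: reaches L-position 4 → W
n=13: only reaches 12(W), which is W → L
n=14: reaches L-position 7 → W
n=15: only reaches 5(W), 10(W), 12(W), 14(W), all W → L
n=16: reaches L-position 15 → W
n=17: only reaches 16(W), which is W → L
n=18: reaches L-position 9 → W
n=19: only reaches 18(W), which is W → L
n=20: reaches L-position 15 → W
n=21: reaches L-position 7 → W
n=22: reaches L-position 11 → W
n=23: only reaches 22(W), which is W → L
n=24: reaches L-position 23 → W
n=25: only reaches 20(W), 24(W), all W → L
n=26: reaches L-position 13 → W
From 26, the L positions reachable in one move are: 13, 25. Any move reaching one of these is winning.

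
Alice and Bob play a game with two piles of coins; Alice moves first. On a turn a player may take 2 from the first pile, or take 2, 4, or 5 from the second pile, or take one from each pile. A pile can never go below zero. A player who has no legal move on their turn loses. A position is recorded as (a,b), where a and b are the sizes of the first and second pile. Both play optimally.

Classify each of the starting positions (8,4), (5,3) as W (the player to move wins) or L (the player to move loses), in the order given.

(8,4): W, (5,3): L

Compute win/loss labels from the base case upward. A position with no move is L. Any other position is W if it can reach an L in one move, else L.
No move ever increases a pile, so every position that can arise here has a ≤ 8 and b ≤ 4; it is enough to label the cells with 0 ≤ a ≤ 8 and 0 ≤ b ≤ 4.
Every move lowers a or b (never raises either), so fill the grid row by row in increasing a, and left to right within a row: each cell's successors are then already labelled.
      b=0  b=1  b=2  b=3  b=4
a=0:    L    L    W    W    W
a=1:    L    W    W    L    W
a=2:    W    W    L    L    W
a=3:    W    L    L    W    W
a=4:    L    L    W    W    W
a=5:    L    W    W    L    W
a=6:    W    W    L    L    W
a=7:    W    L    L    W    W
a=8:    L    L    W    W    W
Cells with no legal move (terminal, hence L): (0,0), (0,1), (1,0).
The remaining L cells, each justified by listing all of its moves:
(1,3): only reaches (1,1)(W), (0,2)(W), all W → L
(2,2): only reaches (0,2)(W), (2,0)(W), (1,1)(W), all W → L
(2,3): only reaches (0,3)(W), (2,1)(W), (1,2)(W), all W → L
(3,1): only reaches (1,1)(W), (2,0)(W), all W → L
(3,2): only reaches (1,2)(W), (3,0)(W), (2,1)(W), all W → L
(4,0): only reaches (2,0)(W), which is W → L
(4,1): only reaches (2,1)(W), (3,0)(W), all W → L
(5,0): only reaches (3,0)(W), which is W → L
(5,3): only reaches (3,3)(W), (5,1)(W), (4,2)(W), all W → L
(6,2): only reaches (4,2)(W), (6,0)(W), (5,1)(W), all W → L
(6,3): only reaches (4,3)(W), (6,1)(W), (5,2)(W), all W → L
(7,1): only reaches (5,1)(W), (6,0)(W), all W → L
(7,2): only reaches (5,2)(W), (7,0)(W), (6,1)(W), all W → L
(8,0): only reaches (6,0)(W), which is W → L
(8,1): only reaches (6,1)(W), (7,0)(W), all W → L
Every other cell has at least one move into one of the L cells above, so it is W.
(8,4): the move to (8,0) reaches an L cell, so W
(5,3): one of the L cells justified above, so L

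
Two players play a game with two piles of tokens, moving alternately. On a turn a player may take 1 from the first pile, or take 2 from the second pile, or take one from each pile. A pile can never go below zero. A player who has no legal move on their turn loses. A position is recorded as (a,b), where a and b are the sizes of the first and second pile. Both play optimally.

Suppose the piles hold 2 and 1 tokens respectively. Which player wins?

Work bottom-up. With no move the player to move loses. Otherwise the position is W if at least one move leads to an L position for the opponent, and L if every move leads to a W.
No move ever increases a pile, so every position that can arise here has a ≤ 2 and b ≤ 1; it is enough to label the cells with 0 ≤ a ≤ 2 and 0 ≤ b ≤ 1.
Every move lowers a or b (never raises either), so fill the grid row by row in increasing a, and left to right within a row: each cell's successors are then already labelled.
      b=0  b=1
a=0:    L    L
a=1:    W    W
a=2:    L    L
Cells with no legal move (terminal, hence L): (0,0), (0,1).
The remaining L cells, each justified by listing all of its moves:
(2,0): the only move is to (1,0)(W), a W ⇒ L
(2,1): moves to (1,1)(W), (1,0)(W); every one is W ⇒ L
Every other cell has at least one move into one of the L cells above, so it is W.
Every move from (2,1) reaches a W position, so the mover loses.

The second player wins.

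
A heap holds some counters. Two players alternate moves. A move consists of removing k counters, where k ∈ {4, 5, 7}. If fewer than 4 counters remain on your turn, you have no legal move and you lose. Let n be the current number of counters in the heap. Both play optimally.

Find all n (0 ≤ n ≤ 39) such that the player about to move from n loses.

Classify positions by backward induction: terminal positions (no move available) are L. From any other position, the mover wins iff some move reaches an L.
n=0: no move → L
n=1: no move → L
n=2: no move → L
n=3: no move → L
n=4: reaches L-position 0 → W
n=5: reaches L-position 1 → W
n=6: reaches L-position 2 → W
n=7: reaches L-position 3 → W
n=8: reaches L-position 3 → W
n=9: reaches L-position 2 → W
n=10: reaches L-position 3 → W
n=11: only reaches 7(W), 6(W), 4(W), all W → L
n=12: only reaches 8(W), 7(W), 5(W), all W → L
n=13: only reaches 9(W), 8(W), 6(W), all W → L
n=14: only reaches 10(W), 9(W), 7(W), all W → L
n=15: reaches L-position 11 → W
n=16: reaches L-position 12 → W
n=17: reaches L-position 13 → W
n=18: reaches L-position 14 → W
n=19: reaches L-position 14 → W
n=20: reaches L-position 13 → W
n=21: reaches L-position 14 → W
n=22: only reaches 18(W), 17(W), 15(W), all W → L
n=23: only reaches 19(W), 18(W), 16(W), all W → L
n=24: only reaches 20(W), 19(W), 17(W), all W → L
n=25: only reaches 21(W), 20(W), 18(W), all W → L
n=26: reaches L-position 22 → W
n=27: reaches L-position 23 → W
n=28: reaches L-position 24 → W
n=29: reaches L-position 25 → W
n=30: reaches L-position 25 → W
n=31: reaches L-position 24 → W
n=32: reaches L-position 25 → W
n=33: only reaches 29(W), 28(W), 26(W), all W → L
n=34: only reaches 30(W), 29(W), 27(W), all W → L
n=35: only reaches 31(W), 30(W), 28(W), all W → L
n=36: only reaches 32(W), 31(W), 29(W), all W → L
n=37: reaches L-position 33 → W
n=38: reaches L-position 34 → W
n=39: reaches L-position 35 → W
The losing starting values of n are exactly the entries labelled L in this table (16 of them).

0, 1, 2, 3, 11, 12, 13, 14, 22, 23, 24, 25, 33, 34, 35, 36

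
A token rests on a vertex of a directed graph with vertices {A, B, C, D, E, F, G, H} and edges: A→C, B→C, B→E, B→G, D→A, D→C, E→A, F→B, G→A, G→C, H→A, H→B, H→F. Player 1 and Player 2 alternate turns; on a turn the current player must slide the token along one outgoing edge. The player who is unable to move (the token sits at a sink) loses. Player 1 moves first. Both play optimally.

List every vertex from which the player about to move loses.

C, E, F

Use the standard recursion: the mover loses at a terminal position; elsewhere, the mover wins exactly when some move hands the opponent an L position.
Every edge goes from a vertex to one that appears earlier in the order C, A, G, E, B, F, D, H, so processing vertices in that order labels each vertex after all of its successors.
C: no outgoing edge → L
A: →C(L), so W
G: →C(L), so W
E: →A(W) only, which is W, so L
B: →E(L), so W
F: →B(W) only, which is W, so L
D: →C(L), so W
H: →F(L), so W
Reading off the rows marked L gives the requested list; there are 3 such vertices.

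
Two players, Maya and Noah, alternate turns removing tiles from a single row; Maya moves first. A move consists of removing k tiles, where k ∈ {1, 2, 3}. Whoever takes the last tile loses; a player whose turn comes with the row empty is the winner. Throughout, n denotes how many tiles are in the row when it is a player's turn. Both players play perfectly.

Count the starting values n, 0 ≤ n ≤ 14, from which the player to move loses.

4

Label each position W (a win for the player to move) or L (a loss). A position with no legal move is W; any other position is W exactly when some move reaches an L, and L when every move reaches a W.
n=0: no move; the opponent has just taken the last tile and therefore loses → W
n=1: the only move is to 0(W), a W ⇒ L
n=2: can move to 1, which is L ⇒ W
n=3: can move to 1, which is L ⇒ W
n=4: can move to 1, which is L ⇒ W
n=5: moves to 4(W), 3(W), 2(W); every one is W ⇒ L
n=6: can move to 5, which is L ⇒ W
n=7: can move to 5, which is L ⇒ W
n=8: can move to 5, which is L ⇒ W
n=9: moves to 8(W), 7(W), 6(W); every one is W ⇒ L
n=10: can move to 9, which is L ⇒ W
n=11: can move to 9, which is L ⇒ W
n=12: can move to 9, which is L ⇒ W
n=13: moves to 12(W), 11(W), 10(W); every one is W ⇒ L
n=14: can move to 13, which is L ⇒ W
L entries with 0 ≤ n ≤ 14: n = 1, 5, 9, 13; that makes 4.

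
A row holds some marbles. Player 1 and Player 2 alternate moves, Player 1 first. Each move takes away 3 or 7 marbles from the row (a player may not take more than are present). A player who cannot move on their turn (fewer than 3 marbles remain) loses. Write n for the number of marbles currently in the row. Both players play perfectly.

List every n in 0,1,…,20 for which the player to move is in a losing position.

0, 1, 2, 6, 10, 11, 12, 16, 20

Label each position W (a win for the player to move) or L (a loss). A position with no legal move is L; any other position is W exactly when some move reaches an L, and L when every move reaches a W.
n=0: no move → L
n=1: no move → L
n=2: no move → L
n=3: reaches L-position 0 → W
n=4: reaches L-position 1 → W
n=5: reaches L-position 2 → W
n=6: only reaches 3(W), which is W → L
n=7: reaches L-position 0 → W
n=8: reaches L-position 1 → W
n=9: reaches L-position 6 → W
n=10: only reaches 7(W), 3(W), all W → L
n=11: only reaches 8(W), 4(W), all W → L
n=12: only reaches 9(W), 5(W), all W → L
n=13: reaches L-position 10 → W
n=14: reaches L-position 11 → W
n=15: reaches L-position 12 → W
n=16: only reaches 13(W), 9(W), all W → L
n=17: reaches L-position 10 → W
n=18: reaches L-position 11 → W
n=19: reaches L-position 16 → W
n=20: only reaches 17(W), 13(W), all W → L
Reading off the rows marked L gives the requested list; there are 9 such values of n.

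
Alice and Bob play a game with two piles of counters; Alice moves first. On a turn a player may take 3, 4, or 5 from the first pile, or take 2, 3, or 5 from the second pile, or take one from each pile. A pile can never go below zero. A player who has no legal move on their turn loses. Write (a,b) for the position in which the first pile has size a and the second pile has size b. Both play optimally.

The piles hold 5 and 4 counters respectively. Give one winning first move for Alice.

Classify positions by backward induction: terminal positions (no move available) are L. From any other position, the mover wins iff some move reaches an L.
No move ever increases a pile, so every position that can arise here has a ≤ 5 and b ≤ 4; it is enough to label the cells with 0 ≤ a ≤ 5 and 0 ≤ b ≤ 4.
Every move lowers a or b (never raises either), so fill the grid row by row in increasing a, and left to right within a row: each cell's successors are then already labelled.
      b=0  b=1  b=2  b=3  b=4
a=0:    L    L    W    W    W
a=1:    L    W    W    W    L
a=2:    L    W    W    W    L
a=3:    W    W    L    L    W
a=4:    W    W    L    W    W
a=5:    W    W    L    W    W
Cells with no legal move (terminal, hence L): (0,0), (0,1), (1,0), (2,0).
The remaining L cells, each justified by listing all of its moves:
(1,4): only reaches (1,2)(W), (1,1)(W), (0,3)(W), all W → L
(2,4): only reaches (2,2)(W), (2,1)(W), (1,3)(W), all W → L
(3,2): only reaches (0,2)(W), (3,0)(W), (2,1)(W), all W → L
(3,3): only reaches (0,3)(W), (3,1)(W), (3,0)(W), (2,2)(W), all W → L
(4,2): only reaches (1,2)(W), (0,2)(W), (4,0)(W), (3,1)(W), all W → L
(5,2): only reaches (2,2)(W), (1,2)(W), (0,2)(W), (5,0)(W), (4,1)(W), all W → L
Every other cell has at least one move into one of the L cells above, so it is W.
From (5,4), the L positions reachable in one move are: (2,4), (1,4), (5,2). Any move reaching one of these is winning.

Move to (2,4).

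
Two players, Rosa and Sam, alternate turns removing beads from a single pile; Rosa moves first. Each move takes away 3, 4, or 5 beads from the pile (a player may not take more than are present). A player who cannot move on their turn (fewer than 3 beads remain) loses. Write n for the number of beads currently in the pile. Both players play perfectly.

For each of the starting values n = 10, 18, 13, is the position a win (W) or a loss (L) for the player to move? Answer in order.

10: L, 18: L, 13: W

Build the W/L table. Terminal = L. A non-terminal position is W if it has a move to some L; otherwise it is L.
n=0: no move → L
n=1: no move → L
n=2: no move → L
n=3: W (go to 0, an L position)
n=4: W (go to 1, an L position)
n=5: W (go to 2, an L position)
n=6: W (go to 2, an L position)
n=7: W (go to 2, an L position)
n=8: L (options 5(W), 4(W), 3(W) are all W)
n=9: L (options 6(W), 5(W), 4(W) are all W)
n=10: L (options 7(W), 6(W), 5(W) are all W)
n=11: W (go to 8, an L position)
n=12: W (go to 9, an L position)
n=13: W (go to 10, an L position)
n=14: W (go to 10, an L position)
n=15: W (go to 10, an L position)
n=16: L (options 13(W), 12(W), 11(W) are all W)
n=17: L (options 14(W), 13(W), 12(W) are all W)
n=18: L (options 15(W), 14(W), 13(W) are all W)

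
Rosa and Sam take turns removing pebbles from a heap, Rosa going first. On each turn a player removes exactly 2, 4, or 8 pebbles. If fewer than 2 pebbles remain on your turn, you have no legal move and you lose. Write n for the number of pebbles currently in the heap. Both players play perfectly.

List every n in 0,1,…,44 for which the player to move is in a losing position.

Build the W/L table. Terminal = L. A non-terminal position is W if it has a move to some L; otherwise it is L.
n=0: no move → L
n=1: no move → L
n=2: →0(L), so W
n=3: →1(L), so W
n=4: →0(L), so W
n=5: →1(L), so W
n=6: →4(W), 2(W) — all W, so L
n=7: →5(W), 3(W) — all W, so L
n=8: →6(L), so W
n=9: →7(L), so W
n=10: →6(L), so W
n=11: →7(L), so W
n=12: →10(W), 8(W), 4(W) — all W, so L
n=13: →11(W), 9(W), 5(W) — all W, so L
n=14: →12(L), so W
n=15: →13(L), so W
n=16: →12(L), so W
n=17: →13(L), so W
n=18: →16(W), 14(W), 10(W) — all W, so L
n=19: →17(W), 15(W), 11(W) — all W, so L
n=20: →18(L), so W
n=21: →19(L), so W
n=22: →18(L), so W
n=23: →19(L), so W
n=24: →22(W), 20(W), 16(W) — all W, so L
n=25: →23(W), 21(W), 17(W) — all W, so L
n=26: →24(L), so W
n=27: →25(L), so W
n=28: →24(L), so W
n=29: →25(L), so W
n=30: →28(W), 26(W), 22(W) — all W, so L
n=31: →29(W), 27(W), 23(W) — all W, so L
n=32: →30(L), so W
n=33: →31(L), so W
n=34: →30(L), so W
n=35: →31(L), so W
n=36: →34(W), 32(W), 28(W) — all W, so L
n=37: →35(W), 33(W), 29(W) — all W, so L
n=38: →36(L), so W
n=39: →37(L), so W
n=40: →36(L), so W
n=41: →37(L), so W
n=42: →40(W), 38(W), 34(W) — all W, so L
n=43: →41(W), 39(W), 35(W) — all W, so L
n=44: →42(L), so W
The losing starting values of n are exactly the entries labelled L in this table (16 of them).

0, 1, 6, 7, 12, 13, 18, 19, 24, 25, 30, 31, 36, 37, 42, 43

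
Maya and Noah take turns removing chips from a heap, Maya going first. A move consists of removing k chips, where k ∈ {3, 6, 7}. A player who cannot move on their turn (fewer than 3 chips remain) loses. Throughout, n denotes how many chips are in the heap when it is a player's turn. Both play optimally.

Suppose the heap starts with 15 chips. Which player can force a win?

Maya wins.

Label each position W (a win for the player to move) or L (a loss). A position with no legal move is L; any other position is W exactly when some move reaches an L, and L when every move reaches a W.
n=0: no move → L
n=1: no move → L
n=2: no move → L
n=3: →0(L), so W
n=4: →1(L), so W
n=5: →2(L), so W
n=6: →0(L), so W
n=7: →1(L), so W
n=8: →2(L), so W
n=9: →2(L), so W
n=10: →7(W), 4(W), 3(W) — all W, so L
n=11: →8(W), 5(W), 4(W) — all W, so L
n=12: →9(W), 6(W), 5(W) — all W, so L
n=13: →10(L), so W
n=14: →11(L), so W
n=15: →12(L), so W
The starting position 15 is W: Maya should remove 3, leaving 12, handing over an L position.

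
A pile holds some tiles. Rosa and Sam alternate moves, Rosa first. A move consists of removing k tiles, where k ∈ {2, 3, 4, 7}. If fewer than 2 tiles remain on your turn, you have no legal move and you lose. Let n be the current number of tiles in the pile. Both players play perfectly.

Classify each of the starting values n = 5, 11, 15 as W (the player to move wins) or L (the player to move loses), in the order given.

Label each position W (a win for the player to move) or L (a loss). A position with no legal move is L; any other position is W exactly when some move reaches an L, and L when every move reaches a W.
n=0: no move → L
n=1: no move → L
n=2: →0(L), so W
n=3: →1(L), so W
n=4: →1(L), so W
n=5: →1(L), so W
n=6: →4(W), 3(W), 2(W) — all W, so L
n=7: →0(L), so W
n=8: →6(L), so W
n=9: →6(L), so W
n=10: →6(L), so W
n=11: →9(W), 8(W), 7(W), 4(W) — all W, so L
n=12: →10(W), 9(W), 8(W), 5(W) — all W, so L
n=13: →11(L), so W
n=14: →12(L), so W
n=15: →12(L), so W

5: W, 11: L, 15: W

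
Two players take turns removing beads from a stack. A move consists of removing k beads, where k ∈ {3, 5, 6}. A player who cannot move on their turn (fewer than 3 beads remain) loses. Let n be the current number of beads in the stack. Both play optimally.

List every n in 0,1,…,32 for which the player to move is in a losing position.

0, 1, 2, 9, 10, 11, 18, 19, 20, 27, 28, 29

Positions with no move are L. A position that does have a move is losing for the player to move precisely when every available move leads to a winning position for the opponent. Fill in the labels:
n=0: no move → L
n=1: no move → L
n=2: no move → L
n=3: can move to 0, which is L ⇒ W
n=4: can move to 1, which is L ⇒ W
n=5: can move to 2, which is L ⇒ W
n=6: can move to 1, which is L ⇒ W
n=7: can move to 2, which is L ⇒ W
n=8: can move to 2, which is L ⇒ W
n=9: moves to 6(W), 4(W), 3(W); every one is W ⇒ L
n=10: moves to 7(W), 5(W), 4(W); every one is W ⇒ L
n=11: moves to 8(W), 6(W), 5(W); every one is W ⇒ L
n=12: can move to 9, which is L ⇒ W
n=13: can move to 10, which is L ⇒ W
n=14: can move to 11, which is L ⇒ W
n=15: can move to 10, which is L ⇒ W
n=16: can move to 11, which is L ⇒ W
n=17: can move to 11, which is L ⇒ W
n=18: moves to 15(W), 13(W), 12(W); every one is W ⇒ L
n=19: moves to 16(W), 14(W), 13(W); every one is W ⇒ L
n=20: moves to 17(W), 15(W), 14(W); every one is W ⇒ L
n=21: can move to 18, which is L ⇒ W
n=22: can move to 19, which is L ⇒ W
n=23: can move to 20, which is L ⇒ W
n=24: can move to 19, which is L ⇒ W
n=25: can move to 20, which is L ⇒ W
n=26: can move to 20, which is L ⇒ W
n=27: moves to 24(W), 22(W), 21(W); every one is W ⇒ L
n=28: moves to 25(W), 23(W), 22(W); every one is W ⇒ L
n=29: moves to 26(W), 24(W), 23(W); every one is W ⇒ L
n=30: can move to 27, which is L ⇒ W
n=31: can move to 28, which is L ⇒ W
n=32: can move to 29, which is L ⇒ W
Reading off the rows marked L gives the requested list; there are 12 such values of n.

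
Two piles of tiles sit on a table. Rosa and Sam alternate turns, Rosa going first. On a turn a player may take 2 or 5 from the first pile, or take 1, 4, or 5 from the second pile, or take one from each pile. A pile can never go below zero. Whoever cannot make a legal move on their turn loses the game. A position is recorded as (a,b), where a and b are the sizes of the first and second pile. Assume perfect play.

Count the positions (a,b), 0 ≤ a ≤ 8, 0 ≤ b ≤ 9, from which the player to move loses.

Label each position W (a win for the player to move) or L (a loss). A position with no legal move is L; any other position is W exactly when some move reaches an L, and L when every move reaches a W.
Every move lowers a or b (never raises either), so fill the grid row by row in increasing a, and left to right within a row: each cell's successors are then already labelled.
      b=0  b=1  b=2  b=3  b=4  b=5  b=6  b=7  b=8  b=9
a=0:    L    W    L    W    W    W    W    W    L    W
a=1:    L    W    L    W    W    W    W    W    L    W
a=2:    W    W    W    W    L    W    L    W    W    W
a=3:    W    L    W    L    W    W    W    W    W    L
a=4:    L    W    W    L    W    W    W    W    W    L
a=5:    W    W    W    W    W    L    W    L    W    W
a=6:    W    L    W    W    L    W    W    L    W    W
a=7:    L    W    W    L    W    W    W    W    W    L
a=8:    L    W    L    W    W    W    W    W    L    W
Cells with no legal move (terminal, hence L): (0,0), (1,0).
The remaining L cells, each justified by listing all of its moves:
(0,2): only reaches (0,1)(W), which is W → L
(0,8): only reaches (0,7)(W), (0,4)(W), (0,3)(W), all W → L
(1,2): only reaches (1,1)(W), (0,1)(W), all W → L
(1,8): only reaches (1,7)(W), (1,4)(W), (1,3)(W), (0,7)(W), all W → L
(2,4): only reaches (0,4)(W), (2,3)(W), (2,0)(W), (1,3)(W), all W → L
(2,6): only reaches (0,6)(W), (2,5)(W), (2,2)(W), (2,1)(W), (1,5)(W), all W → L
(3,1): only reaches (1,1)(W), (3,0)(W), (2,0)(W), all W → L
(3,3): only reaches (1,3)(W), (3,2)(W), (2,2)(W), all W → L
(3,9): only reaches (1,9)(W), (3,8)(W), (3,5)(W), (3,4)(W), (2,8)(W), all W → L
(4,0): only reaches (2,0)(W), which is W → L
(4,3): only reaches (2,3)(W), (4,2)(W), (3,2)(W), all W → L
(4,9): only reaches (2,9)(W), (4,8)(W), (4,5)(W), (4,4)(W), (3,8)(W), all W → L
(5,5): only reaches (3,5)(W), (0,5)(W), (5,4)(W), (5,1)(W), (5,0)(W), (4,4)(W), all W → L
(5,7): only reaches (3,7)(W), (0,7)(W), (5,6)(W), (5,3)(W), (5,2)(W), (4,6)(W), all W → L
(6,1): only reaches (4,1)(W), (1,1)(W), (6,0)(W), (5,0)(W), all W → L
(6,4): only reaches (4,4)(W), (1,4)(W), (6,3)(W), (6,0)(W), (5,3)(W), all W → L
(6,7): only reaches (4,7)(W), (1,7)(W), (6,6)(W), (6,3)(W), (6,2)(W), (5,6)(W), all W → L
(7,0): only reaches (5,0)(W), (2,0)(W), all W → L
(7,3): only reaches (5,3)(W), (2,3)(W), (7,2)(W), (6,2)(W), all W → L
(7,9): only reaches (5,9)(W), (2,9)(W), (7,8)(W), (7,5)(W), (7,4)(W), (6,8)(W), all W → L
(8,0): only reaches (6,0)(W), (3,0)(W), all W → L
(8,2): only reaches (6,2)(W), (3,2)(W), (8,1)(W), (7,1)(W), all W → L
(8,8): only reaches (6,8)(W), (3,8)(W), (8,7)(W), (8,4)(W), (8,3)(W), (7,7)(W), all W → L
Every other cell has at least one move into one of the L cells above, so it is W.
L cells per row: a=0: 3, a=1: 3, a=2: 2, a=3: 3, a=4: 3, a=5: 2, a=6: 3, a=7: 3, a=8: 3; total 25.

25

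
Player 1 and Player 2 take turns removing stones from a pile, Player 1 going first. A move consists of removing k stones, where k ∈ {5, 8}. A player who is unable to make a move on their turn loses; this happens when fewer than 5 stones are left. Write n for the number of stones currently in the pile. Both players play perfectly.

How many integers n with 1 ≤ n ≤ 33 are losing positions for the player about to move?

Compute win/loss labels from the base case upward. A position with no move is L. Any other position is W if it can reach an L in one move, else L.
n=0: no move → L
n=1: no move → L
n=2: no move → L
n=3: no move → L
n=4: no move → L
n=5: →0(L), so W
n=6: →1(L), so W
n=7: →2(L), so W
n=8: →3(L), so W
n=9: →4(L), so W
n=10: →2(L), so W
n=11: →3(L), so W
n=12: →4(L), so W
n=13: →8(W), 5(W) — all W, so L
n=14: →9(W), 6(W) — all W, so L
n=15: →10(W), 7(W) — all W, so L
n=16: →11(W), 8(W) — all W, so L
n=17: →12(W), 9(W) — all W, so L
n=18: →13(L), so W
n=19: →14(L), so W
n=20: →15(L), so W
n=21: →16(L), so W
n=22: →17(L), so W
n=23: →15(L), so W
n=24: →16(L), so W
n=25: →17(L), so W
n=26: →21(W), 18(W) — all W, so L
n=27: →22(W), 19(W) — all W, so L
n=28: →23(W), 20(W) — all W, so L
n=29: →24(W), 21(W) — all W, so L
n=30: →25(W), 22(W) — all W, so L
n=31: →26(L), so W
n=32: →27(L), so W
n=33: →28(L), so W
L entries with 1 ≤ n ≤ 33 (n=0 is outside the asked range and is not counted): n = 1, 2, 3, 4, 13, 14, 15, 16, 17, 26, 27, 28, 29, 30; that makes 14.

14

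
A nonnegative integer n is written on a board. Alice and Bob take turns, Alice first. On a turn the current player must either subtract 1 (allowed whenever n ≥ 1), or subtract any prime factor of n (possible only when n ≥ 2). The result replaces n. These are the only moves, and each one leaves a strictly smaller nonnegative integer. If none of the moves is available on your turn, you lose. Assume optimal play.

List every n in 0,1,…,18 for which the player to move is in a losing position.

0, 4, 8, 12, 16

Compute win/loss labels from the base case upward. A position with no move is L. Any other position is W if it can reach an L in one move, else L.
n=0: no move → L
n=1: reaches L-position 0 → W
n=2: reaches L-position 0 → W
n=3: reaches L-position 0 → W
n=4: only reaches 2(W), 3(W), all W → L
n=5: reaches L-position 0 → W
n=6: reaches L-position 4 → W
n=7: reaches L-position 0 → W
n=8: only reaches 6(W), 7(W), all W → L
n=9: reaches L-position 8 → W
n=10: reaches L-position 8 → W
n=11: reaches L-position 0 → W
n=12: only reaches 9(W), 10(W), 11(W), all W → L
n=13: reaches L-position 0 → W
n=14: reaches L-position 12 → W
n=15: reaches L-position 12 → W
n=16: only reaches 14(W), 15(W), all W → L
n=17: reaches L-position 0 → W
n=18: reaches L-position 16 → W
The losing starting values of n are exactly the entries labelled L in this table (5 of them).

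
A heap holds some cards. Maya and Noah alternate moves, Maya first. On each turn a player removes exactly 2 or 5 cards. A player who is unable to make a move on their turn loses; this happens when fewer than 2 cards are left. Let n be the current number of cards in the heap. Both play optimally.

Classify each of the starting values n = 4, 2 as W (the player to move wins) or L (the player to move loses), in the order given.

Classify positions by backward induction: terminal positions (no move available) are L. From any other position, the mover wins iff some move reaches an L.
n=0: no move → L
n=1: no move → L
n=2: can move to 0, which is L ⇒ W
n=3: can move to 1, which is L ⇒ W
n=4: the only move is to 2(W), a W ⇒ L

4: L, 2: W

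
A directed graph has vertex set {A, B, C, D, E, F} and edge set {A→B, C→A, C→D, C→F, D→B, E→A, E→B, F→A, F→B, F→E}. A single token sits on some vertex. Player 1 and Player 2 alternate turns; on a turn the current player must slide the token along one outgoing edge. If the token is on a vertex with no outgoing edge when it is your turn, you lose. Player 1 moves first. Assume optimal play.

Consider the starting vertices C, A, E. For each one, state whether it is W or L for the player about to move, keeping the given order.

C: L, A: W, E: W

Positions with no move are L. A position that does have a move is losing for the player to move precisely when every available move leads to a winning position for the opponent. Fill in the labels:
Every edge goes from a vertex to one that appears earlier in the order B, A, E, D, F, C, so processing vertices in that order labels each vertex after all of its successors.
B: no outgoing edge → L
A: reaches L-position B → W
E: reaches L-position B → W
D: reaches L-position B → W
F: reaches L-position B → W
C: only reaches F(W), D(W), A(W), all W → L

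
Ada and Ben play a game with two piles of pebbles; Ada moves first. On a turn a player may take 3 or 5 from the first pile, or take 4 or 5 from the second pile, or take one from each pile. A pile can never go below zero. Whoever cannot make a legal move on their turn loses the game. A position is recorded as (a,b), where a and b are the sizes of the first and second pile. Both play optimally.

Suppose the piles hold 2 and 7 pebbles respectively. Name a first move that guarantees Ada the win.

Build the W/L table. Terminal = L. A non-terminal position is W if it has a move to some L; otherwise it is L.
No move ever increases a pile, so every position that can arise here has a ≤ 2 and b ≤ 7; it is enough to label the cells with 0 ≤ a ≤ 2 and 0 ≤ b ≤ 7.
Every move lowers a or b (never raises either), so fill the grid row by row in increasing a, and left to right within a row: each cell's successors are then already labelled.
      b=0  b=1  b=2  b=3  b=4  b=5  b=6  b=7
a=0:    L    L    L    L    W    W    W    W
a=1:    L    W    W    W    W    W    L    L
a=2:    L    W    L    L    W    W    W    W
Cells with no legal move (terminal, hence L): (0,0), (0,1), (0,2), (0,3), (1,0), (2,0).
The remaining L cells, each justified by listing all of its moves:
(1,6): only reaches (1,2)(W), (1,1)(W), (0,5)(W), all W → L
(1,7): only reaches (1,3)(W), (1,2)(W), (0,6)(W), all W → L
(2,2): only reaches (1,1)(W), which is W → L
(2,3): only reaches (1,2)(W), which is W → L
Every other cell has at least one move into one of the L cells above, so it is W.
From (2,7), the L positions reachable in one move are: (2,3), (2,2), (1,6). Any move reaching one of these is winning.

Move to (2,3).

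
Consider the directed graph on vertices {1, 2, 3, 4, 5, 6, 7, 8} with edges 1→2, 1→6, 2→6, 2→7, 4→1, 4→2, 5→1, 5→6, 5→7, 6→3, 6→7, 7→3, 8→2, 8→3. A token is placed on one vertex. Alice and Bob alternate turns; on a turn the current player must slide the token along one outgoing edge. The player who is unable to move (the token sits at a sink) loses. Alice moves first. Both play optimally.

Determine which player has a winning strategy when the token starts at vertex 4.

Alice wins.

Build the W/L table. Terminal = L. A non-terminal position is W if it has a move to some L; otherwise it is L.
Every edge goes from a vertex to one that appears earlier in the order 3, 7, 6, 2, 1, 5, 8, 4, so processing vertices in that order labels each vertex after all of its successors.
3: no outgoing edge → L
7: W (go to 3, an L position)
6: W (go to 3, an L position)
2: L (options 6(W), 7(W) are all W)
1: W (go to 2, an L position)
5: L (options 1(W), 6(W), 7(W) are all W)
8: W (go to 2, an L position)
4: W (go to 2, an L position)
From 4 Alice can move to 2, reaching an L position.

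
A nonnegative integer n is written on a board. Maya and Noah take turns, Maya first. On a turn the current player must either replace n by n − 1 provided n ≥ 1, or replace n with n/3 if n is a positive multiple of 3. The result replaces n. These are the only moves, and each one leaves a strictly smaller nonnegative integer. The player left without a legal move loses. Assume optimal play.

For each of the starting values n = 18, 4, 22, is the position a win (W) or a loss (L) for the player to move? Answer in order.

18: W, 4: L, 22: L

Build the W/L table. Terminal = L. A non-terminal position is W if it has a move to some L; otherwise it is L.
n=0: no move → L
n=1: →0(L), so W
n=2: →1(W) only, which is W, so L
n=3: →2(L), so W
n=4: →3(W) only, which is W, so L
n=5: →4(L), so W
n=6: →2(L), so W
n=7: →6(W) only, which is W, so L
n=8: →7(L), so W
n=9: →3(W), 8(W) — all W, so L
n=10: →9(L), so W
n=11: →10(W) only, which is W, so L
n=12: →4(L), so W
n=13: →12(W) only, which is W, so L
n=14: →13(L), so W
n=15: →5(W), 14(W) — all W, so L
n=16: →15(L), so W
n=17: →16(W) only, which is W, so L
n=18: →17(L), so W
n=19: →18(W) only, which is W, so L
n=20: →19(L), so W
n=21: →7(L), so W
n=22: →21(W) only, which is W, so L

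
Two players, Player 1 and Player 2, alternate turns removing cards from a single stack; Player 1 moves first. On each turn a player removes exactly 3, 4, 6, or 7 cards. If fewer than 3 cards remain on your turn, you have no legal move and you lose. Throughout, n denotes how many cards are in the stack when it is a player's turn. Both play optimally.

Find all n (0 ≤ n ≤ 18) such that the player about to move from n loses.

Classify positions by backward induction: terminal positions (no move available) are L. From any other position, the mover wins iff some move reaches an L.
n=0: no move → L
n=1: no move → L
n=2: no move → L
n=3: →0(L), so W
n=4: →1(L), so W
n=5: →2(L), so W
n=6: →2(L), so W
n=7: →1(L), so W
n=8: →2(L), so W
n=9: →2(L), so W
n=10: →7(W), 6(W), 4(W), 3(W) — all W, so L
n=11: →8(W), 7(W), 5(W), 4(W) — all W, so L
n=12: →9(W), 8(W), 6(W), 5(W) — all W, so L
n=13: →10(L), so W
n=14: →11(L), so W
n=15: →12(L), so W
n=16: →12(L), so W
n=17: →11(L), so W
n=18: →12(L), so W
The losing starting values of n are exactly the entries labelled L in this table (6 of them).

0, 1, 2, 10, 11, 12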